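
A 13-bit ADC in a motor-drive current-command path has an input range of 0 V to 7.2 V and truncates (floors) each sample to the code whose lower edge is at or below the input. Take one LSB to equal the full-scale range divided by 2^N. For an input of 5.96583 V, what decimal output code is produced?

Full-scale range = 7.2 V. LSB = 7.2 V / 2^13 ≈ 0.8789 mV.
(V_in − V_min) × 2^13/range = (5.96583 − (0)) × 8192/7.2 = 6787.789.
Floor → code = 6787.

6787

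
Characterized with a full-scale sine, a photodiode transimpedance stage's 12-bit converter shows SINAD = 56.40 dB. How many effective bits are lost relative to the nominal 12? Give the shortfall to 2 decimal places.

ENOB = (SINAD − 1.76)/6.02 = (56.40 − 1.76)/6.02 = 9.0764 bits.
Lost resolution: 12 − 9.0764 = 2.9236 bits.

2.92 bits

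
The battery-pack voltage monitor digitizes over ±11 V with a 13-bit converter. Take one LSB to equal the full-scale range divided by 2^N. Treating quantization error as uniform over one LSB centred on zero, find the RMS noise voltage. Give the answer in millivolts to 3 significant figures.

0.775 mV

Full-scale range = 11 V − (-11 V) = 22 V.
Step size = 22/8192 V = 2.6855 mV.
For a uniform distribution on [−LSB/2, +LSB/2], V_rms = LSB/√12 = 2.6855 mV/3.4641 = 0.775 mV.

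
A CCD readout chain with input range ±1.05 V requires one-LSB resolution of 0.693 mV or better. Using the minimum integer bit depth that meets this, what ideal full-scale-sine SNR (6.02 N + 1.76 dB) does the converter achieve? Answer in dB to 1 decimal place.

74.0 dB

The full-scale span is 1.05 − (-1.05) = 2.1 V.
Required number of levels: 2.1/0.693 mV = 3030.3; smallest N with 2^N ≥ that is 12.
SNR = 6.02 × 12 + 1.76 = 74.00 dB.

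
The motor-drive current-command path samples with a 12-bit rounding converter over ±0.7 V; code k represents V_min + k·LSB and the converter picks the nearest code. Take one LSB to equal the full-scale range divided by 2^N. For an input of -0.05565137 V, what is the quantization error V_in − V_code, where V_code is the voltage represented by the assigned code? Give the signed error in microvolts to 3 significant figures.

+61.5 µV

The full-scale span is 0.7 − (-0.7) = 1.4 V. LSB = 1.4 V / 2^12 ≈ 341.8 µV.
(V_in − V_min)/LSB = (-0.05565137 − (-0.7)) × 4096/1.4 = 1885.1800 → nearest code k = 1885.
Reconstructed level: -0.7 + 1885 × 1.4/4096 V = -0.05571289063 V.
e = -0.05565137 − (-0.05571289063) = +61.5 µV.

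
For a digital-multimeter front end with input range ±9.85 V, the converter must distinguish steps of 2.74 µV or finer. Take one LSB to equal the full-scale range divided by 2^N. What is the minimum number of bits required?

23 bits

Span: 9.85 V − (-9.85 V) = 19.7 V.
19.7 V / 2.74 µV = 7.190e6. Since 2^22 = 4194304 and 2^23 = 8388608, N = 23.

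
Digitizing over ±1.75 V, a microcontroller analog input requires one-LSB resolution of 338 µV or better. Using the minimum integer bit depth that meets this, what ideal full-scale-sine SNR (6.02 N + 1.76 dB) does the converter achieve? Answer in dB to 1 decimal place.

The full-scale span is 1.75 − (-1.75) = 3.5 V.
Required number of levels: 3.5/338 µV = 10355; smallest N with 2^N ≥ that is 14.
Ideal SNR at N = 14: 6.02·14 + 1.76 = 86.0 dB.

86.0 dB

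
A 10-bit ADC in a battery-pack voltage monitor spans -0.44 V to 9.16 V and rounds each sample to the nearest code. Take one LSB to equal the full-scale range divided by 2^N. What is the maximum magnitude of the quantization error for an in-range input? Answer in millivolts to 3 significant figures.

Span: 9.16 V − (-0.44 V) = 9.6 V.
LSB = 9.6 V / 2^10 = 9.3750 mV.
Worst-case error for round-to-nearest is half an LSB: 4.69 mV.

4.69 mV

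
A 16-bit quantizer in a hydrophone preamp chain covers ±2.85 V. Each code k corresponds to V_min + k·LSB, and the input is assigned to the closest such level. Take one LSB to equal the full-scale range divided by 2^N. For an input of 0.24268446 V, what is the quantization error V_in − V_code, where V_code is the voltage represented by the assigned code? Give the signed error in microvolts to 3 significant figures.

Full-scale range = 2.85 V − (-2.85 V) = 5.7 V. LSB = 5.7 V / 2^16 ≈ 86.98 µV.
Position in LSBs: (0.24268446 − (-2.85)) × 65536/5.7 = 35558.2752; rounding gives k = 35558.
V_code = -2.85 + (35558/65536) × 5.7 = 0.24266052246 V.
Error = V_in − V_code = 0.24268446 − (0.24266052246) = +23.9 µV.

+23.9 µV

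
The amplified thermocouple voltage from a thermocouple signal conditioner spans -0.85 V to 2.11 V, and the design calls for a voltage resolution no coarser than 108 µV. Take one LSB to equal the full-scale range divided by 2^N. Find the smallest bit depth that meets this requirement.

15 bits

Full-scale range = 2.11 V − (-0.85 V) = 2.96 V.
2.96 V / 108 µV = 27410. Since 2^14 = 16384 and 2^15 = 32768, N = 15.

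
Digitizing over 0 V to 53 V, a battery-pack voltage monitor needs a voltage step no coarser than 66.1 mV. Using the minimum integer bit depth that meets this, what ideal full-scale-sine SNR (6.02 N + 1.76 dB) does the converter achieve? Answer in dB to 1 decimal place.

62.0 dB

Full-scale range = 53 V.
Levels needed ≥ 53/66.1 mV = 801.8. 2^10 = 1024 suffices, so N_min = 10.
Ideal SNR at N = 10: 6.02·10 + 1.76 = 62.0 dB.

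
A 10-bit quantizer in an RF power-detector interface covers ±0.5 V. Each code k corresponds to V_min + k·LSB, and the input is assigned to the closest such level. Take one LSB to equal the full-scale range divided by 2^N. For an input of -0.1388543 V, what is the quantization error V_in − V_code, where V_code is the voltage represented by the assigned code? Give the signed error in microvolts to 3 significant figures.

Range = 0.5 − (-0.5) = 1 V. LSB = 1 V / 2^10 ≈ 0.9766 mV.
(-0.1388543 − (-0.5)) / LSB = 0.3611457 × 1024/1 = 369.8132. Nearest integer: k = 370.
V_code = -0.5 + (370/1024) × 1 = -0.1386718750 V.
Error = V_in − V_code = -0.1388543 − (-0.1386718750) = −182 µV.

−182 µV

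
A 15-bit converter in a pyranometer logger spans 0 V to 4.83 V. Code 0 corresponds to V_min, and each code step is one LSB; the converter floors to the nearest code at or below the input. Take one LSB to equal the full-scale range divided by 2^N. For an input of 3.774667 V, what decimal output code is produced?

V_FS = 4.83 V. LSB = 4.83 V / 2^15 ≈ 147.4 µV.
(V_in − V_min) × 2^15/range = (3.774667 − (0)) × 32768/4.83 = 25608.341.
Floor → code = 25608.

25608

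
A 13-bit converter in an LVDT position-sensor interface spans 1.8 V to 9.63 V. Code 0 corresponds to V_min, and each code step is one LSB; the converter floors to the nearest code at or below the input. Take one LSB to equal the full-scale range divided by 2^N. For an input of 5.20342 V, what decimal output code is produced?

Range = 9.63 − (1.8) = 7.83 V. LSB = 7.83 V / 2^13 ≈ 0.9558 mV.
code = ⌊(V_in − V_min)/LSB⌋ = ⌊(V_in − V_min) × 2^13 / range⌋
     = ⌊(5.20342 − (1.8)) × 8192 / 7.83⌋ = ⌊3.40342 × 8192/7.83⌋
     = ⌊3560.768⌋ = 3560.

3560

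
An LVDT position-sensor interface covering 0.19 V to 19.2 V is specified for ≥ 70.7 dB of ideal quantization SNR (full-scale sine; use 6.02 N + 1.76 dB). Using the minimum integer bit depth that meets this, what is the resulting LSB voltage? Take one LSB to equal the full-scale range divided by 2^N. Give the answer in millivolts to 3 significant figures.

4.64 mV

The full-scale span is 19.2 − (0.19) = 19.01 V.
N ≥ (70.7 − 1.76)/6.02 = 11.452 → N_min = 12.
One LSB is 19.01 V / 4096 = 4.64 mV.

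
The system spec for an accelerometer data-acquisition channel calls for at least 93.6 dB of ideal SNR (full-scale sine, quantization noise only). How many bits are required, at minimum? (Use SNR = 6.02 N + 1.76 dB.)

6.02 N + 1.76 ≥ 93.6 gives N ≥ 15.256, so the minimum integer is 16.

16 bits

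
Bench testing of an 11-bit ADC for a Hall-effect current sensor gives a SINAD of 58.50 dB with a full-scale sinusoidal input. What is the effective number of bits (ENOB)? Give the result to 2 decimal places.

ENOB = (58.50 − 1.76)/6.02 = 9.4252 bits.

9.43 bits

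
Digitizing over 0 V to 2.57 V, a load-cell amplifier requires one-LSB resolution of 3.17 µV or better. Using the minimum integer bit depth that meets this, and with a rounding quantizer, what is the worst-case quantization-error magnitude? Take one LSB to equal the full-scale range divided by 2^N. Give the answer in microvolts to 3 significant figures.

1.23 µV

Range is 2.57 V.
Required number of levels: 2.57/3.17 µV = 810730; smallest N with 2^N ≥ that is 20.
LSB = 2.57 V / 2^20 = 2.4509 µV.
Half an LSB is 1.23 µV.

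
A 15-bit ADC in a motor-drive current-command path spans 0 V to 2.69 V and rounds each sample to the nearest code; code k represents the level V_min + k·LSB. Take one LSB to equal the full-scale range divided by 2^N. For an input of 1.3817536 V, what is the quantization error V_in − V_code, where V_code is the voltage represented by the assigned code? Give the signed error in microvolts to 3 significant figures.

V_FS = 2.69 V. LSB = 2.69 V / 2^15 ≈ 82.09 µV.
(V_in − V_min)/LSB = (1.3817536 − (0)) × 32768/2.69 = 16831.7108 → nearest code k = 16832.
V_code = V_min + k × range/2^15 = 0 + 16832 × 2.69/32768 = 1.3817773438 V.
Error = V_in − V_code = 1.3817536 − (1.3817773438) = −23.7 µV.

−23.7 µV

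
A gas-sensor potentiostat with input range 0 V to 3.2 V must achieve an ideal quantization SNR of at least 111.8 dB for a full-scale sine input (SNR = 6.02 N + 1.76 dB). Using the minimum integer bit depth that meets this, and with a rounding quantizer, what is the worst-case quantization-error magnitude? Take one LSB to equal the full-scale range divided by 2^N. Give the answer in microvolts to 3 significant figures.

V_FS = 3.2 V.
Required N = ⌈(111.8 − 1.76)/6.02⌉ = ⌈18.279⌉ = 19.
Step size = 3.2/524288 V = 6.1035 µV.
Max error for round-to-nearest is LSB/2 = 3.05 µV.

3.05 µV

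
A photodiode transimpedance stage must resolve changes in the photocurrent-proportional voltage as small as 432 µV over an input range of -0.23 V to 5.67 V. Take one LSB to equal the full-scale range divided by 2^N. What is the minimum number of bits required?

14 bits

Full-scale range = 5.67 V − (-0.23 V) = 5.9 V.
Levels needed ≥ 5.9/432 µV = 13660. 2^14 = 16384 suffices, so N_min = 14.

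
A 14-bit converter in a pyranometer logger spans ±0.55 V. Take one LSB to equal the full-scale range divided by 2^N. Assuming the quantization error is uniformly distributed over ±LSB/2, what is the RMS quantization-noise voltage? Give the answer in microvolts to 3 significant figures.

19.4 µV

Span: 0.55 V − (-0.55 V) = 1.1 V.
One LSB is 1.1 V / 16384 = 67.139 µV.
RMS of a uniform error over width LSB is LSB/√12 = 19.4 µV.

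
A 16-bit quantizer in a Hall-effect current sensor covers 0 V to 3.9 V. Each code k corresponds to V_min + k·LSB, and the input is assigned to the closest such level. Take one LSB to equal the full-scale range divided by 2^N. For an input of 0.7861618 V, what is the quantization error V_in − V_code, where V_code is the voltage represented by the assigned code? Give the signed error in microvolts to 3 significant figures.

−15.3 µV

Range is 3.9 V. LSB = 3.9 V / 2^16 ≈ 59.51 µV.
(V_in − V_min)/LSB = (0.7861618 − (0)) × 65536/3.9 = 13210.7435 → nearest code k = 13211.
V_code = V_min + k × range/2^16 = 0 + 13211 × 3.9/65536 = 0.78617706299 V.
Error = V_in − V_code = 0.7861618 − (0.78617706299) = −15.3 µV.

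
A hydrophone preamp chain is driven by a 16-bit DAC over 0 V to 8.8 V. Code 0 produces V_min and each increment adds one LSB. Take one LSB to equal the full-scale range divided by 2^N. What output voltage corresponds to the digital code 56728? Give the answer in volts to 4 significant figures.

Full-scale range = 8.8 V. LSB = 8.8 V / 2^16.
Output = V_min + (56728/65536) × range = 0 + 0.865601 × 8.8 V
      = 0 V + 7.61729 V = 7.61729 V.

7.617 V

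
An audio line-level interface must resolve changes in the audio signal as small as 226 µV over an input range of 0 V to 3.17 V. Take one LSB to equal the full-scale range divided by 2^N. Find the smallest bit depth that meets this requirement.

14 bits

Full-scale range = 3.17 V.
Levels needed ≥ 3.17/226 µV = 14030. 2^14 = 16384 suffices, so N_min = 14.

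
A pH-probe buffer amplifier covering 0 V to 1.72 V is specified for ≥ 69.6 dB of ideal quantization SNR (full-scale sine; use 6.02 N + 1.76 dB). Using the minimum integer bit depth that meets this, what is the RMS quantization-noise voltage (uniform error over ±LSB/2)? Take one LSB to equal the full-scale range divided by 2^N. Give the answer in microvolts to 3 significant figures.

121 µV

Full-scale range = 1.72 V.
N ≥ (69.6 − 1.76)/6.02 = 11.269 → N_min = 12.
One LSB is 1.72 V / 4096 = 419.92 µV.
RMS noise = LSB/√12 = 121 µV.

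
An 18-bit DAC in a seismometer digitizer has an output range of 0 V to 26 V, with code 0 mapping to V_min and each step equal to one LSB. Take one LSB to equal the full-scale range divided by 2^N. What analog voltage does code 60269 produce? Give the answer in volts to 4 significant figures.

5.978 V

Range is 26 V. LSB = 26 V / 2^18.
Output = V_min + (60269/262144) × range = 0 + 0.229908 × 26 V
      = 0 + 5.97761 = 5.97761 V.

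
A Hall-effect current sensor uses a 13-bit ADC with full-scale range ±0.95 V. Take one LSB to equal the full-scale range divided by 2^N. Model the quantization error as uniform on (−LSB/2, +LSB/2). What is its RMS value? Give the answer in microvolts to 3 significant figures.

Span: 0.95 V − (-0.95 V) = 1.9 V.
One LSB is 1.9 V / 8192 = 231.93 µV.
V_rms = LSB/√12 = 231.93 µV / √12 = 67.0 µV.

67.0 µV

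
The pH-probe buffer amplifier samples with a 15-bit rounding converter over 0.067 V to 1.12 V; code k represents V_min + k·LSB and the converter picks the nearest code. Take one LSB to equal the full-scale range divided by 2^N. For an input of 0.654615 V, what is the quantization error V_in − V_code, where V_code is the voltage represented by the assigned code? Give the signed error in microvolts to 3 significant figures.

−5.79 µV

Range = 1.12 − (0.067) = 1.053 V. LSB = 1.053 V / 2^15 ≈ 32.14 µV.
(V_in − V_min)/LSB = (0.654615 − (0.067)) × 32768/1.053 = 18285.8199 → nearest code k = 18286.
V_code = V_min + k × range/2^15 = 0.067 + 18286 × 1.053/32768 = 0.65462078857 V.
Error = V_in − V_code = 0.654615 − (0.65462078857) = −5.79 µV.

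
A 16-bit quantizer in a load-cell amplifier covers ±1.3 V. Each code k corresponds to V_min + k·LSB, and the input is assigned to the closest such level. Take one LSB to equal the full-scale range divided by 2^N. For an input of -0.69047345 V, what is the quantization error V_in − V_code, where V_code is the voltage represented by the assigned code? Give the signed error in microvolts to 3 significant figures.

The full-scale span is 1.3 − (-1.3) = 2.6 V. LSB = 2.6 V / 2^16 ≈ 39.67 µV.
(-0.69047345 − (-1.3)) / LSB = 0.60952655 × 65536/2.6 = 15363.8200. Nearest integer: k = 15364.
Reconstructed level: -1.3 + 15364 × 2.6/65536 V = -0.69046630859 V.
e = -0.69047345 − (-0.69046630859) = −7.14 µV.

−7.14 µV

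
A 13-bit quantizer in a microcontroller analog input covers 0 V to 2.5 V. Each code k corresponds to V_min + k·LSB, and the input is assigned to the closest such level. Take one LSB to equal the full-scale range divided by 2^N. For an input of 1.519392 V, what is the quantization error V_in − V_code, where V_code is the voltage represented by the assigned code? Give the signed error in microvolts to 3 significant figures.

Span = 2.5 V. LSB = 2.5 V / 2^13 ≈ 305.2 µV.
Position in LSBs: (1.519392 − (0)) × 8192/2.5 = 4978.7437; rounding gives k = 4979.
Reconstructed level: 0 + 4979 × 2.5/8192 V = 1.519470215 V.
e = 1.519392 − (1.519470215) = −78.2 µV.

−78.2 µV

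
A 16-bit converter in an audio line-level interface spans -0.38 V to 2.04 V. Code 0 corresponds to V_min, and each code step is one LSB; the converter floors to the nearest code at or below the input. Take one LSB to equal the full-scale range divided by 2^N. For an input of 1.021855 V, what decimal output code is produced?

Range = 2.04 − (-0.38) = 2.42 V. LSB = 2.42 V / 2^16 ≈ 36.93 µV.
V_in − V_min = 1.021855 − (-0.38) = 1.401855 V.
Divide by LSB: 1.401855 × 65536/2.42 = 37963.6237.
Truncating gives code 37963.

37963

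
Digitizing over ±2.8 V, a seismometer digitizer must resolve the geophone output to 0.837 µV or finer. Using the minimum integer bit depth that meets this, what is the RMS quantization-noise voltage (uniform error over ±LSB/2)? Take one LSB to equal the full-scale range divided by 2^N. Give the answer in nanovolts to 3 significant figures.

193 nV

Span: 2.8 V − (-2.8 V) = 5.6 V.
Levels needed ≥ 5.6/0.837 µV = 6.691e6. 2^23 = 8388608 suffices, so N_min = 23.
Step size = 5.6/8388608 V = 0.66757 µV.
σ_q = LSB/√12 = 0.66757 µV/3.4641 = 193 nV.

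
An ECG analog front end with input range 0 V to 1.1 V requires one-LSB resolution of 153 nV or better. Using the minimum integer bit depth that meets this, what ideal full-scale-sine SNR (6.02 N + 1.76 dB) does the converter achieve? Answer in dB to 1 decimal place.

140.2 dB

Span = 1.1 V.
1.1 V / 153 nV = 7.190e6. Since 2^22 = 4194304 and 2^23 = 8388608, N = 23.
6.02(23) + 1.76 = 140.22 dB.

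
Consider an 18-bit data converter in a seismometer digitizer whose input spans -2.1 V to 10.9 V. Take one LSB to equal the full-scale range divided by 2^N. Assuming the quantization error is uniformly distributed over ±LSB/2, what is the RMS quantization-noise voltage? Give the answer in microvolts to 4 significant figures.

Span: 10.9 V − (-2.1 V) = 13 V.
Step size = 13/262144 V = 49.5911 µV.
σ_q = LSB/√12 = 49.5911 µV/3.4641 = 14.32 µV.

14.32 µV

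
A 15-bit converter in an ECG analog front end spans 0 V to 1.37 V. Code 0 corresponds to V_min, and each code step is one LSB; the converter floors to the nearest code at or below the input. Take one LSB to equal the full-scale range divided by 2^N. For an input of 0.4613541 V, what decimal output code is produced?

Range is 1.37 V. LSB = 1.37 V / 2^15 ≈ 41.81 µV.
V_in − V_min = 0.4613541 − (0) = 0.4613541 V.
Divide by LSB: 0.4613541 × 32768/1.37 = 11034.7819.
Truncating gives code 11034.

11034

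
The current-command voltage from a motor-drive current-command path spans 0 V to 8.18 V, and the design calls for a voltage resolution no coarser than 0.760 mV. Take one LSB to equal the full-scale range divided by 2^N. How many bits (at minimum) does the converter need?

Range is 8.18 V.
8.18 V / 0.760 mV = 10760. Since 2^13 = 8192 and 2^14 = 16384, N = 14.

14 bits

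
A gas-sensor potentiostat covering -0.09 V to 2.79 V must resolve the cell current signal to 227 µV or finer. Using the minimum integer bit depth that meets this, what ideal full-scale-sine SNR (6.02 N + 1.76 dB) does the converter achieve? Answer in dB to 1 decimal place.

86.0 dB

The full-scale span is 2.79 − (-0.09) = 2.88 V.
Need 2^N ≥ 2.88 V / 227 µV = 12690 → N_min = 14.
6.02(14) + 1.76 = 86.04 dB.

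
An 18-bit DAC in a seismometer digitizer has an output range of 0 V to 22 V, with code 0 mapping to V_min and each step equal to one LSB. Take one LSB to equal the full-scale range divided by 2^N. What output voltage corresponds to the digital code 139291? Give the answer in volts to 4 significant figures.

Full-scale range = 22 V. LSB = 22 V / 2^18.
Output = V_min + (139291/262144) × range = 0 + 0.531353 × 22 V
      = 0 V + 11.6898 V = 11.6898 V.

11.69 V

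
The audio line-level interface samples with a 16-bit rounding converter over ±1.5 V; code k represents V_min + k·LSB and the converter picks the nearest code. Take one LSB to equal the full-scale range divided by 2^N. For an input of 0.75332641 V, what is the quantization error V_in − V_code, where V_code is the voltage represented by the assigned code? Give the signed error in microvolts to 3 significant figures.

Span: 1.5 V − (-1.5 V) = 3 V. LSB = 3 V / 2^16 ≈ 45.78 µV.
(0.75332641 − (-1.5)) / LSB = 2.25332641 × 65536/3 = 49224.6665. Nearest integer: k = 49225.
V_code = -1.5 + (49225/65536) × 3 = 0.75334167480 V.
V_in − V_code = 0.75332641 − (0.75334167480) = −15.3 µV.

−15.3 µV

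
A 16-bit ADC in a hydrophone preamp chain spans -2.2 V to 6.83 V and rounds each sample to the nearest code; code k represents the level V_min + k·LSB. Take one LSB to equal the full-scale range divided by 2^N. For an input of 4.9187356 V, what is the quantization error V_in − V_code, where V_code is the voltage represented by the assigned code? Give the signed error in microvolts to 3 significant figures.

−22.8 µV

The full-scale span is 6.83 − (-2.2) = 9.03 V. LSB = 9.03 V / 2^16 ≈ 137.8 µV.
(4.9187356 − (-2.2)) / LSB = 7.1187356 × 65536/9.03 = 51664.8346. Nearest integer: k = 51665.
V_code = -2.2 + (51665/65536) × 9.03 = 4.9187583923 V.
V_in − V_code = 4.9187356 − (4.9187583923) = −22.8 µV.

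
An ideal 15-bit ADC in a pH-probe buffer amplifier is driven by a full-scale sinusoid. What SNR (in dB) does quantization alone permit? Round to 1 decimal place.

Ideal quantization SNR: 6.02 × 15 + 1.76 dB = 92.1 dB.

92.1 dB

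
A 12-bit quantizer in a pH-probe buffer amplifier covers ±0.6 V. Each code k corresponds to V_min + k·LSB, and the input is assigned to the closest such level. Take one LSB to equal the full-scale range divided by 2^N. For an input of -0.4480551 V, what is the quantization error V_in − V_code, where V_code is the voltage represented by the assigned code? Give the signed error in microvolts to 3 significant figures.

Range = 0.6 − (-0.6) = 1.2 V. LSB = 1.2 V / 2^12 ≈ 293.0 µV.
(V_in − V_min)/LSB = (-0.4480551 − (-0.6)) × 4096/1.2 = 518.6386 → nearest code k = 519.
V_code = -0.6 + (519/4096) × 1.2 = -0.4479492188 V.
e = -0.4480551 − (-0.4479492188) = −106 µV.

−106 µV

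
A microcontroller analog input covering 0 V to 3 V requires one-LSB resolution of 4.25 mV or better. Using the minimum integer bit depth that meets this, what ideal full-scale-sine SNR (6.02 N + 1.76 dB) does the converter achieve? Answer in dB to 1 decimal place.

Span = 3 V.
3 V / 4.25 mV = 705.9. Since 2^9 = 512 and 2^10 = 1024, N = 10.
Ideal SNR at N = 10: 6.02·10 + 1.76 = 62.0 dB.

62.0 dB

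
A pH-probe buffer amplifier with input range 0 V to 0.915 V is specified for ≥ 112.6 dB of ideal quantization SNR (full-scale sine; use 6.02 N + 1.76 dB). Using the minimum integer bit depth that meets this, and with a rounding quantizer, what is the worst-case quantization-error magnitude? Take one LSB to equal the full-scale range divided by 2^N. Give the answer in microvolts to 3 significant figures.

0.873 µV

Span = 0.915 V.
6.02 N + 1.76 ≥ 112.6 gives N ≥ 18.412, so the minimum integer is 19.
LSB = 0.915 V / 2^19 = 1.7452 µV.
Half an LSB is 0.873 µV.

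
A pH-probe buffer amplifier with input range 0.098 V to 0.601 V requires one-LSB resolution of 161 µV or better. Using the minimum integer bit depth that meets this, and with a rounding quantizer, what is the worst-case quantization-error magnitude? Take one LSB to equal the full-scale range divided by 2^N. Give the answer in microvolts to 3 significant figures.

Range = 0.601 − (0.098) = 0.503 V.
Need 2^N ≥ 0.503 V / 161 µV = 3124 → N_min = 12.
Step size = 0.503/4096 V = 122.80 µV.
|e|_max = LSB/2 = 61.4 µV.

61.4 µV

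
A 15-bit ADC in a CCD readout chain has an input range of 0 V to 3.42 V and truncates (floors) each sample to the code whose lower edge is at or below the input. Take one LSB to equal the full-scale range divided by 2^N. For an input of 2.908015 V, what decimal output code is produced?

27862

Range is 3.42 V. LSB = 3.42 V / 2^15 ≈ 104.4 µV.
V_in − V_min = 2.908015 − (0) = 2.908015 V.
Divide by LSB: 2.908015 × 32768/3.42 = 27862.5250.
Truncating gives code 27862.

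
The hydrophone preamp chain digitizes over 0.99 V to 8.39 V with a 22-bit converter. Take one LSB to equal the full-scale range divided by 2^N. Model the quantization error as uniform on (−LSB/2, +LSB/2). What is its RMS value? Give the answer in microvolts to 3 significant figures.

0.509 µV

Full-scale range = 8.39 V − (0.99 V) = 7.4 V.
One LSB is 7.4 V / 4194304 = 1.7643 µV.
RMS of a uniform error over width LSB is LSB/√12 = 0.509 µV.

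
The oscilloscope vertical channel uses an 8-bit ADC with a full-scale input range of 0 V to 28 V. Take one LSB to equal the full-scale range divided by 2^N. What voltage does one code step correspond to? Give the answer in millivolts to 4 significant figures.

109.4 mV

Span = 28 V.
2^8 = 256 levels.
One LSB is 28 V / 256 = 109.4 mV.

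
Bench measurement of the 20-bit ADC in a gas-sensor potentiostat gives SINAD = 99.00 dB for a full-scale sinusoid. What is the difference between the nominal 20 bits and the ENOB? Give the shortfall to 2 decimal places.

3.85 bits

ENOB = (SINAD − 1.76)/6.02 = (99.00 − 1.76)/6.02 = 16.1528 bits.
20 − 16.1528 = 3.85 bits below nominal.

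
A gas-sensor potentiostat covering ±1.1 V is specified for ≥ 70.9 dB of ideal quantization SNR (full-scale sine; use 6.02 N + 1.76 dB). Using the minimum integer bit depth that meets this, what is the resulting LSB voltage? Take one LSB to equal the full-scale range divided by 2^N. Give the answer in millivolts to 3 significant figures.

Span: 1.1 V − (-1.1 V) = 2.2 V.
6.02 N + 1.76 ≥ 70.9 gives N ≥ 11.485, so the minimum integer is 12.
LSB = 2.2 V / 2^12 = 0.537 mV.

0.537 mV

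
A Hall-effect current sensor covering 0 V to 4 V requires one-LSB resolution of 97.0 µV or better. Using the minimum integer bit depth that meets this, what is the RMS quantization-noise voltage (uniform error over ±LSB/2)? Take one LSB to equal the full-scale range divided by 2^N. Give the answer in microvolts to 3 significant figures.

17.6 µV

Range is 4 V.
Levels needed ≥ 4/97.0 µV = 41240. 2^16 = 65536 suffices, so N_min = 16.
LSB = 4 V ÷ 2^16 = 4/65536 V = 61.035 µV.
σ_q = LSB/√12 = 61.035 µV/3.4641 = 17.6 µV.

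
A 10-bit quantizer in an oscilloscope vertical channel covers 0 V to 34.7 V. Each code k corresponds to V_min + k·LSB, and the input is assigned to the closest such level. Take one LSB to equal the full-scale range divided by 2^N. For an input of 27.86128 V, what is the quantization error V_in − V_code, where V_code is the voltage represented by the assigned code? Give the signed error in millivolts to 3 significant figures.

+6.40 mV

Span = 34.7 V. LSB = 34.7 V / 2^10 ≈ 33.89 mV.
Position in LSBs: (27.86128 − (0)) × 1024/34.7 = 822.1888; rounding gives k = 822.
V_code = 0 + (822/1024) × 34.7 = 27.85488281 V.
Error = V_in − V_code = 27.86128 − (27.85488281) = +6.40 mV.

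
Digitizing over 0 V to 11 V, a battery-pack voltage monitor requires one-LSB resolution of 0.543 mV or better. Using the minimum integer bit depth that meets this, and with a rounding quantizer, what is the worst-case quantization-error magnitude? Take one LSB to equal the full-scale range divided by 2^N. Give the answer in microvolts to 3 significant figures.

Range is 11 V.
Required number of levels: 11/0.543 mV = 20258; smallest N with 2^N ≥ that is 15.
LSB = 11 V ÷ 2^15 = 11/32768 V = 335.69 µV.
|e|_max = LSB/2 = 168 µV.

168 µV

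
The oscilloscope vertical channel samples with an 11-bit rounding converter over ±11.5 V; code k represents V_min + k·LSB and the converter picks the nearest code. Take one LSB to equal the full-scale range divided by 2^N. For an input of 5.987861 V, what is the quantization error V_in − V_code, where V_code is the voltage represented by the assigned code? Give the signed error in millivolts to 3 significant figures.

Span: 11.5 V − (-11.5 V) = 23 V. LSB = 23 V / 2^11 ≈ 11.23 mV.
(V_in − V_min)/LSB = (5.987861 − (-11.5)) × 2048/23 = 1557.1800 → nearest code k = 1557.
Reconstructed level: -11.5 + 1557 × 23/2048 V = 5.985839844 V.
e = 5.987861 − (5.985839844) = +2.02 mV.

+2.02 mV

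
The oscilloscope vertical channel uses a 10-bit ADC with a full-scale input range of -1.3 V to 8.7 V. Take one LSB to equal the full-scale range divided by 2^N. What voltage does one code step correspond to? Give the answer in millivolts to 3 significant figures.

Range = 8.7 − (-1.3) = 10 V.
There are 2^10 = 1024 steps.
Step size = 10/1024 V = 9.77 mV.

9.77 mV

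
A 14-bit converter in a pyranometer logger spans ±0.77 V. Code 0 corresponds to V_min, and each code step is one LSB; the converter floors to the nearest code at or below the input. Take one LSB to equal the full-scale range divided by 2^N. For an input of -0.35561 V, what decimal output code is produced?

Span: 0.77 V − (-0.77 V) = 1.54 V. LSB = 1.54 V / 2^14 ≈ 93.99 µV.
V_in − V_min = -0.35561 − (-0.77) = 0.41439 V.
Divide by LSB: 0.41439 × 16384/1.54 = 4408.6791.
Truncating gives code 4408.

4408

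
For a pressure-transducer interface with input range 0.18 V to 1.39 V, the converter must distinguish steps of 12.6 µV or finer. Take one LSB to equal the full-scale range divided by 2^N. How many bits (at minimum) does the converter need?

17 bits

The full-scale span is 1.39 − (0.18) = 1.21 V.
Required number of levels: 1.21/12.6 µV = 96032; smallest N with 2^N ≥ that is 17.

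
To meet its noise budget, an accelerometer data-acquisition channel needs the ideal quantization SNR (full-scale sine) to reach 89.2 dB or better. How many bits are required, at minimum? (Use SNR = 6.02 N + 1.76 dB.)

15 bits

N ≥ (89.2 − 1.76)/6.02 = 14.525 → N_min = 15.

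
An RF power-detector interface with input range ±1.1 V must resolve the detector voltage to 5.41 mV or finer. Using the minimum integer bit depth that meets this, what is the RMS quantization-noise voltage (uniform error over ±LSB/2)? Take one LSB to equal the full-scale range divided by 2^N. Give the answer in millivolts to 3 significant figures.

Range = 1.1 − (-1.1) = 2.2 V.
2.2 V / 5.41 mV = 406.7. Since 2^8 = 256 and 2^9 = 512, N = 9.
LSB = 2.2 V ÷ 2^9 = 2.2/512 V = 4.2969 mV.
V_rms = LSB/√12 = 1.24 mV.

1.24 mV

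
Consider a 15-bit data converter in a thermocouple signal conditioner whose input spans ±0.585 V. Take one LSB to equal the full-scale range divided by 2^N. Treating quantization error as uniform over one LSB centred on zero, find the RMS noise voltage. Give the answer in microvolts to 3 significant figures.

Full-scale range = 0.585 V − (-0.585 V) = 1.17 V.
LSB = 1.17 V / 2^15 = 35.706 µV.
RMS of a uniform error over width LSB is LSB/√12 = 10.3 µV.

10.3 µV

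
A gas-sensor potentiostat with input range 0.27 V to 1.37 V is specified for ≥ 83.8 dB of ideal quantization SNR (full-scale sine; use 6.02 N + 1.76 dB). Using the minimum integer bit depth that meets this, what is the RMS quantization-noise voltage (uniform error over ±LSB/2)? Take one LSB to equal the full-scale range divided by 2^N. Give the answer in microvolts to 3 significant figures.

Full-scale range = 1.37 V − (0.27 V) = 1.1 V.
Required N = ⌈(83.8 − 1.76)/6.02⌉ = ⌈13.628⌉ = 14.
LSB = 1.1 V ÷ 2^14 = 1.1/16384 V = 67.139 µV.
RMS noise = LSB/√12 = 19.4 µV.

19.4 µV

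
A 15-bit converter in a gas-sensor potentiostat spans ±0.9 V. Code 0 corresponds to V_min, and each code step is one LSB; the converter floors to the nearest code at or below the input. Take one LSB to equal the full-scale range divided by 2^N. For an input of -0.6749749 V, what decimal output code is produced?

4096

Full-scale range = 0.9 V − (-0.9 V) = 1.8 V. LSB = 1.8 V / 2^15 ≈ 54.93 µV.
V_in − V_min = -0.6749749 − (-0.9) = 0.2250251 V.
Divide by LSB: 0.2250251 × 32768/1.8 = 4096.4569.
Truncating gives code 4096.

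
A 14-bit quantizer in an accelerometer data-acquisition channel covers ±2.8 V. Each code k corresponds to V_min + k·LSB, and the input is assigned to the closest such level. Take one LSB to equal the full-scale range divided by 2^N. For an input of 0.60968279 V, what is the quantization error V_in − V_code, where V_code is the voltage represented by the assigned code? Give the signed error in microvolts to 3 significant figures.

−82.8 µV

The full-scale span is 2.8 − (-2.8) = 5.6 V. LSB = 5.6 V / 2^14 ≈ 341.8 µV.
(0.60968279 − (-2.8)) / LSB = 3.40968279 × 16384/5.6 = 9975.7576. Nearest integer: k = 9976.
V_code = V_min + k × range/2^14 = -2.8 + 9976 × 5.6/16384 = 0.60976562500 V.
V_in − V_code = 0.60968279 − (0.60976562500) = −82.8 µV.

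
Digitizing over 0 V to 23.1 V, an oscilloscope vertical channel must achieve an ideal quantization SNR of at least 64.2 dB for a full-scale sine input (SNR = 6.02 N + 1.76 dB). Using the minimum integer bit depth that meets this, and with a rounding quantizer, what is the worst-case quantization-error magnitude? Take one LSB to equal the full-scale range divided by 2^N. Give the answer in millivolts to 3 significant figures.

5.64 mV

V_FS = 23.1 V.
Required N = ⌈(64.2 − 1.76)/6.02⌉ = ⌈10.372⌉ = 11.
LSB = 23.1 V ÷ 2^11 = 23.1/2048 V = 11.279 mV.
Half an LSB is 5.64 mV.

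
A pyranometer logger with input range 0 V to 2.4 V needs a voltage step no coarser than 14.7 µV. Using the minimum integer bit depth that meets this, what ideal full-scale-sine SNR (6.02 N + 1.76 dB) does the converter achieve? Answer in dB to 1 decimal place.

Full-scale range = 2.4 V.
Required number of levels: 2.4/14.7 µV = 163270; smallest N with 2^N ≥ that is 18.
Ideal SNR at N = 18: 6.02·18 + 1.76 = 110.1 dB.

110.1 dB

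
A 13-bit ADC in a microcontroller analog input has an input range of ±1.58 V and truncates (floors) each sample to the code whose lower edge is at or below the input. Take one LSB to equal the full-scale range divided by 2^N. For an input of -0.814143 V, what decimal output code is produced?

Range = 1.58 − (-1.58) = 3.16 V. LSB = 3.16 V / 2^13 ≈ 385.7 µV.
V_in − V_min = -0.814143 − (-1.58) = 0.765857 V.
Divide by LSB: 0.765857 × 8192/3.16 = 1985.4116.
Truncating gives code 1985.

1985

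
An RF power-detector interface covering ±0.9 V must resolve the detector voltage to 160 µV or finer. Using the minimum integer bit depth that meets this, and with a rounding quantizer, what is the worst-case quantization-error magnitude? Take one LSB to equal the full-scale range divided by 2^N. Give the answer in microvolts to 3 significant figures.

54.9 µV

Range = 0.9 − (-0.9) = 1.8 V.
Need 2^N ≥ 1.8 V / 160 µV = 11250 → N_min = 14.
LSB = 1.8 V ÷ 2^14 = 1.8/16384 V = 109.86 µV.
Max error for round-to-nearest is LSB/2 = 54.9 µV.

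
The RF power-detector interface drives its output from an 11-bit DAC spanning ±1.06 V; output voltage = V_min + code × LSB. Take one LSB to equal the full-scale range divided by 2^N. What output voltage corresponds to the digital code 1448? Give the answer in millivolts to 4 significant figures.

Span: 1.06 V − (-1.06 V) = 2.12 V. LSB = 2.12 V / 2^11.
Output = V_min + (1448/2048) × range = -1.06 + 0.707031 × 2.12 V
      = -1.06 V + 1.49891 V = 0.438906 V.

438.9 mV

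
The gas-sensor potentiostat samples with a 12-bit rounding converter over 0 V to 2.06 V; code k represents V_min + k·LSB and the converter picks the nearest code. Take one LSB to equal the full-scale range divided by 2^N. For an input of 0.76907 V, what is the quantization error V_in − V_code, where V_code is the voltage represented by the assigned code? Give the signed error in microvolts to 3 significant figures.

+90.5 µV

Range is 2.06 V. LSB = 2.06 V / 2^12 ≈ 0.5029 mV.
(0.76907 − (0)) / LSB = 0.76907 × 4096/2.06 = 1529.1800. Nearest integer: k = 1529.
V_code = V_min + k × range/2^12 = 0 + 1529 × 2.06/4096 = 0.7689794922 V.
Error = V_in − V_code = 0.76907 − (0.7689794922) = +90.5 µV.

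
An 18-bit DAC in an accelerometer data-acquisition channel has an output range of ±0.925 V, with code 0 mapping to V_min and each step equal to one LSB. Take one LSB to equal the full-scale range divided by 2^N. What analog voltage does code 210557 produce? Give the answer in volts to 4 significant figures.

Span: 0.925 V − (-0.925 V) = 1.85 V. LSB = 1.85 V / 2^18.
Output = V_min + (210557/262144) × range = -0.925 + 0.803211 × 1.85 V
      = -0.925 + 1.48594 = 0.560941 V.

0.5609 V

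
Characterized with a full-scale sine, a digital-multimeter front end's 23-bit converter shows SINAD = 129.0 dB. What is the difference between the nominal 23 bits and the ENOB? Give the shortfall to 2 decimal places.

1.86 bits

N_eff = (129.0 − 1.76)/6.02 = 21.1362 bits.
Lost resolution: 23 − 21.1362 = 1.8638 bits.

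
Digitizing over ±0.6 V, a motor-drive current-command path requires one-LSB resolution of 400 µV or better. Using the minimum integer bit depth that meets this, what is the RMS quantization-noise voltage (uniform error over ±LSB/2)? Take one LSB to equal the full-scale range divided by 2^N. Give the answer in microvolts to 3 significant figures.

The full-scale span is 0.6 − (-0.6) = 1.2 V.
Levels needed ≥ 1.2/400 µV = 3000. 2^12 = 4096 suffices, so N_min = 12.
One LSB is 1.2 V / 4096 = 292.97 µV.
V_rms = LSB/√12 = 84.6 µV.

84.6 µV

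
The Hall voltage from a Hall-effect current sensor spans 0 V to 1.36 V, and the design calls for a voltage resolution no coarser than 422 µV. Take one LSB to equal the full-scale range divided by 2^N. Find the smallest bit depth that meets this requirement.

12 bits

Span = 1.36 V.
Required number of levels: 1.36/422 µV = 3222.7; smallest N with 2^N ≥ that is 12.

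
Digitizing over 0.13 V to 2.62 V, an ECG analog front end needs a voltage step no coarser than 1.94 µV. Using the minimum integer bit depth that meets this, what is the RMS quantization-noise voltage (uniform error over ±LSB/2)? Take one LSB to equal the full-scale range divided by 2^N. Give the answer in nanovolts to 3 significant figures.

Span: 2.62 V − (0.13 V) = 2.49 V.
2.49 V / 1.94 µV = 1.284e6. Since 2^20 = 1048576 and 2^21 = 2097152, N = 21.
One LSB is 2.49 V / 2097152 = 1.1873 µV.
V_rms = LSB/√12 = 343 nV.

343 nV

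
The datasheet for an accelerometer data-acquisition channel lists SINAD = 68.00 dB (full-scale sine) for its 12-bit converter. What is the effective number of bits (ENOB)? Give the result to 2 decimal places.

ENOB = (SINAD − 1.76) / 6.02 = (68.00 − 1.76) / 6.02 = 66.24 / 6.02 = 11.0033.

11.00 bits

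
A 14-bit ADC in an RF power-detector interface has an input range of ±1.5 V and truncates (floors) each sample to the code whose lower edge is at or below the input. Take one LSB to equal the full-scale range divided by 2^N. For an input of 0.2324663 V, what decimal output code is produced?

9461

Span: 1.5 V − (-1.5 V) = 3 V. LSB = 3 V / 2^14 ≈ 183.1 µV.
code = ⌊(V_in − V_min)/LSB⌋ = ⌊(V_in − V_min) × 2^14 / range⌋
     = ⌊(0.2324663 − (-1.5)) × 16384 / 3⌋ = ⌊1.7324663 × 16384/3⌋
     = ⌊9461.576⌋ = 9461.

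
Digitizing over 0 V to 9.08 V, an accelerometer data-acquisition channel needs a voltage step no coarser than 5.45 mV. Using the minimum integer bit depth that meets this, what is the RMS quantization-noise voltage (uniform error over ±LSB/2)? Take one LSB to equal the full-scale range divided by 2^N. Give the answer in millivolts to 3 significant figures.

1.28 mV

V_FS = 9.08 V.
Levels needed ≥ 9.08/5.45 mV = 1666. 2^11 = 2048 suffices, so N_min = 11.
LSB = 9.08 V / 2^11 = 4.4336 mV.
RMS noise = LSB/√12 = 1.28 mV.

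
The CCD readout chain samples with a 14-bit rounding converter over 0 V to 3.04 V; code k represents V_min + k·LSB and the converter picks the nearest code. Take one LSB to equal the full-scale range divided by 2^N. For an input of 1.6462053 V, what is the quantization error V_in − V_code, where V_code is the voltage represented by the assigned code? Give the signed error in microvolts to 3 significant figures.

Full-scale range = 3.04 V. LSB = 3.04 V / 2^14 ≈ 185.5 µV.
(V_in − V_min)/LSB = (1.6462053 − (0)) × 16384/3.04 = 8872.1801 → nearest code k = 8872.
V_code = V_min + k × range/2^14 = 0 + 8872 × 3.04/16384 = 1.6461718750 V.
Error = V_in − V_code = 1.6462053 − (1.6461718750) = +33.4 µV.

+33.4 µV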